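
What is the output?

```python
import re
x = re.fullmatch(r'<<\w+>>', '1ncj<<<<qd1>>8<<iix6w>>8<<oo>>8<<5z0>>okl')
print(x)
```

None

`re.fullmatch` requires the pattern to consume the entire string.
Here the string isn't matched end-to-end, so the call returns None.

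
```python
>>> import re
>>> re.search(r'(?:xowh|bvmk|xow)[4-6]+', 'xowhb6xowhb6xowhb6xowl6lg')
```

Here nothing in the string fits, so the call returns None.

None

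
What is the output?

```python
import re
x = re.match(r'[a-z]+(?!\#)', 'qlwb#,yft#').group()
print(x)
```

qlw

The negative lookaround is zero-width — it rules out positions where the adjacent text would match, without consuming anything.
`re.match` only tries the pattern at the start of the string.
The match spans [0:3] → 'qlw'.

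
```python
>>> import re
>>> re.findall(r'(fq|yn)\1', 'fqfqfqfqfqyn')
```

['fq', 'fq']

`\1` has to match the exact text group 1 already captured.
Scanning left to right: at [0:4] match 'fqfq', group 1 = 'fq'; at [4:8] match 'fqfq', group 1 = 'fq'.
One capturing group, so `findall` returns just the captured substring from each match — 2 in all.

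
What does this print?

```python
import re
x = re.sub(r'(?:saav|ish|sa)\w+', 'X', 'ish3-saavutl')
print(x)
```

X-X

Matches: at [0:4] → 'ish3'; at [5:12] → 'saavutl'.
Each match is replaced by 'X'.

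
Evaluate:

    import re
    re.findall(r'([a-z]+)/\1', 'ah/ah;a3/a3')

The backreference `\1` re-matches whatever the first group consumed, character for character.
`findall` collects group 1 from the one match (1 total).

['ah']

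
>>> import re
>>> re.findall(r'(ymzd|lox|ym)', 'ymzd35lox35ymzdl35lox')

['ymzd', 'lox', 'ymzd', 'lox']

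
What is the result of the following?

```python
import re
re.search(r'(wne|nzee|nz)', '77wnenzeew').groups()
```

('wne',)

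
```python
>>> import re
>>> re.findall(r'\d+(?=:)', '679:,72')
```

['679']

Lookahead/lookbehind check context without consuming it, so the matched span excludes the asserted characters.
No capturing groups, so `findall` returns the 1 full match string.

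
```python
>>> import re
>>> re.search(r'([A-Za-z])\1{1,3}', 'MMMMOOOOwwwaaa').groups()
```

('M',)

`\1` has to match the exact text group 1 already captured.
`re.search` tries every starting position until one works.
The match spans [0:4] → 'MMMM'.
Captured: group 1 = 'M'.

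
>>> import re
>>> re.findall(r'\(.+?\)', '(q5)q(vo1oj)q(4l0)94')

Lazy quantifiers expand one character at a time until the remainder of the pattern can match.
With no groups in the pattern, `findall` gives back each whole match — 3 here.

['(q5)', '(vo1oj)', '(4l0)']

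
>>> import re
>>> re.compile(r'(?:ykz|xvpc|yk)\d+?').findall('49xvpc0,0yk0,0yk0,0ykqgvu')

Since nothing is captured, `findall` lists the 3 matched substrings directly.

['xvpc0', 'yk0', 'yk0']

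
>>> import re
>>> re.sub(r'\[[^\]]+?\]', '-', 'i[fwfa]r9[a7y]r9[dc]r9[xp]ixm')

Matches: at [1:7] → '[fwfa]'; at [9:14] → '[a7y]'; at [16:20] → '[dc]'; at [22:26] → '[xp]'.
`sub` substitutes '-' at each match site.

'i-r9-r9-r9-ixm'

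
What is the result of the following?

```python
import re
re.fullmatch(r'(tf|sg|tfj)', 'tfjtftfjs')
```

`re.fullmatch` is like wrapping the pattern in `^…$` (in single-line mode).
Here the string isn't matched end-to-end, so the call returns None.

None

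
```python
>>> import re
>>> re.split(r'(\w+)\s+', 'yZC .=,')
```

['', 'yZC', '.=,']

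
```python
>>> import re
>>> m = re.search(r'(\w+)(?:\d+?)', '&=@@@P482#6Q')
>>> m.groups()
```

('P48',)

The match spans [5:9] → 'P482'.
Captured: group 1 = 'P48'.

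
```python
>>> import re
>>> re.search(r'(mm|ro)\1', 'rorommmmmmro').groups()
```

The backreference `\1` re-matches whatever the first group consumed, character for character.
Unlike `match`, `search` isn't anchored — it looks for the pattern anywhere in the string.
The match spans [0:4] → 'roro'.
Captured: group 1 = 'ro'.

('ro',)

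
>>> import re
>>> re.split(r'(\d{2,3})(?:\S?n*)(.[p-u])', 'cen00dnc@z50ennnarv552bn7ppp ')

['cen00dnc@z', '50', 'ar', 'v', '552', '7p', 'pp ']

This matches 2 to 3 of a digit (captured); then optionally a non-whitespace character, then zero or more of the literal 'n' (non-capturing group); then any character, then a character in [p-u] (captured).
Matches to split on: at [10:18] → '50ennnar'; at [19:26] → '552bn7p'.
With a capturing group present, the delimiter's captured portion is kept in the result list.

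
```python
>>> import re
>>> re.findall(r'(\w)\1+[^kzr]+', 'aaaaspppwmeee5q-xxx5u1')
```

['a']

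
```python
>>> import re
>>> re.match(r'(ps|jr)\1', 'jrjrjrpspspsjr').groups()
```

('jr',)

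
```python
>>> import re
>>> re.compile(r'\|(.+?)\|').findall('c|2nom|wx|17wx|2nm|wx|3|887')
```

['2nom', '17wx', 'wx']

With the lazy modifier that quantifier settles for the fewest repetitions that let the rest of the pattern succeed (the atoms after it are unaffected and can still be greedy).
Because there's exactly one group, `findall` drops the full match and keeps group 1 from each hit.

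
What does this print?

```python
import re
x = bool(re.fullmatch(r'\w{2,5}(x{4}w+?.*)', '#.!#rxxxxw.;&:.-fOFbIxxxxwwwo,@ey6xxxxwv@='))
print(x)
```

Pattern: 2 to 5 of a word character; then exactly 4 of the literal 'x', then one or more of the literal 'w' (lazy), then zero or more of any character (captured).
`re.fullmatch` requires the pattern to consume the entire string.
Here the pattern can't cover the whole string, so the call returns None, and `bool(None)` is False.

False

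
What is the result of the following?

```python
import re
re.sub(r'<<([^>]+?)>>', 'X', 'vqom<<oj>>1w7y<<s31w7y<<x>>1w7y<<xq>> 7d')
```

'vqomX1w7yX1w7yX 7d'

Matches: at [4:10] → '<<oj>>'; at [14:27] → '<<s31w7y<<x>>'; at [31:37] → '<<xq>>'.
`sub` substitutes 'X' at each match site.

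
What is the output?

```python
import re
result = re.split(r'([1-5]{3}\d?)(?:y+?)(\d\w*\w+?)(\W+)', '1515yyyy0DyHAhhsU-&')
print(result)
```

['', '1515', '0DyHAhhsU', '-&', '']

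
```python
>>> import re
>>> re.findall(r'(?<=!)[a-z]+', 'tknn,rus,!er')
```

The positive lookaround only admits positions where the adjacent text matches; those characters stay outside the span.
With no groups in the pattern, `findall` gives back each whole match — 1 here.

['er']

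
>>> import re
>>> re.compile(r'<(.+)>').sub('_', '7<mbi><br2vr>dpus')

Matches: at [1:13] → '<mbi><br2vr>'.
`sub` substitutes '_' at each match site.

'7_dpus'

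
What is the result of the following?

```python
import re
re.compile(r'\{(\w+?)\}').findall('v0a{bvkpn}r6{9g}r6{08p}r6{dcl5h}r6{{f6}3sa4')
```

Matches: at [3:10] match '{bvkpn}', group 1 = 'bvkpn'; at [12:16] match '{9g}', group 1 = '9g'; at [18:23] match '{08p}', group 1 = '08p'; at [25:32] match '{dcl5h}', group 1 = 'dcl5h'; at [35:39] match '{f6}', group 1 = 'f6'.
With a single group, `findall` returns only what that group captured — 5 items.

['bvkpn', '9g', '08p', 'dcl5h', 'f6']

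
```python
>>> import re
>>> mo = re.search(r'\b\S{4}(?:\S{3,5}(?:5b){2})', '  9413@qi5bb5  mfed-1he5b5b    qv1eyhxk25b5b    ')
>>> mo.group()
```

Pattern: a word boundary (`\b`, zero-width); then exactly 4 of a non-whitespace character; then 3 to 5 of a non-whitespace character, then the literal '5b' repeated 2 times (non-capturing group).
`re.search` tries every starting position until one works.
The match spans [15:27] → 'mfed-1he5b5b'.

'mfed-1he5b5b'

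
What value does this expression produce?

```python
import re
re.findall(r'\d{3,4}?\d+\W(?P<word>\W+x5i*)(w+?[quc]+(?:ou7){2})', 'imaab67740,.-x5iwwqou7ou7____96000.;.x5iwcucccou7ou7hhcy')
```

This matches 3 to 4 of a digit (lazy), then one or more of a digit, then a non-word character; then one or more of a non-word character, then the literal 'x5', then zero or more of a literal 'i' (captured as 'word'); then one or more of a literal 'w' (lazy), then one or more of one of [quc], then the literal 'ou7' repeated 2 times (captured).
Matches: at [5:25] match '67740,.-x5iwwqou7ou7', groups = ('.-x5i', 'wwqou7ou7'); at [29:52] match '96000.;.x5iwcucccou7ou7', groups = (';.x5i', 'wcucccou7ou7').
Multiple groups make `findall` return tuples — one 2-tuple for each match.

[('.-x5i', 'wwqou7ou7'), (';.x5i', 'wcucccou7ou7')]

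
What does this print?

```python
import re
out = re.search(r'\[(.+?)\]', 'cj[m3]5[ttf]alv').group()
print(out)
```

[m3]

The match spans [2:6] → '[m3]'.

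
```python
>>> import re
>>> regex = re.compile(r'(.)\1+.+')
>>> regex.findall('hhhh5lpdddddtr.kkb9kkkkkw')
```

A backreference is literal: `\1` must see the identical characters the first group matched.
With a single group, `findall` returns only what that group captured — 1 item.

['h']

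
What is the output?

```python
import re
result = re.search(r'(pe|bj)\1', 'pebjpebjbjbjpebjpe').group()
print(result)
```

bjbj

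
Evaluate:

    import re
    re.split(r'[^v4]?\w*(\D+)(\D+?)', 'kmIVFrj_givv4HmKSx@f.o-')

This matches optionally any character except [v4], then zero or more of a word character; then one or more of a non-digit (captured); then one or more of a non-digit (lazy) (captured).
Matches to split on: at [0:23] → 'kmIVFrj_givv4HmKSx@f.o-'.
The group in the pattern means `split` returns the separators' captures alongside the pieces.

['', '@f.o', '-', '']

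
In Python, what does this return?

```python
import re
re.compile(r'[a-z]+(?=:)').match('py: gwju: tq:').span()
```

(0, 2)

The positive lookaround only admits positions where the adjacent text matches; those characters stay outside the span.
`re.match` won't scan ahead — the pattern has to work from the very first character.
The match spans [0:2] → 'py'.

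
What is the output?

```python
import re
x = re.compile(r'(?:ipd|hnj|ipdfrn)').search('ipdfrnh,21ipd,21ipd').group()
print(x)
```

`|` is ordered: at each position the engine commits to the first alternative that works.
`re.search` scans for the first position where the pattern succeeds.
The match spans [0:3] → 'ipd'.

ipd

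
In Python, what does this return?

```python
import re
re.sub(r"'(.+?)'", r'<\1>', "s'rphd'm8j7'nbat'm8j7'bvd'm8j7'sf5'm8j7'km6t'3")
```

With the lazy modifier that quantifier settles for the fewest repetitions that let the rest of the pattern succeed (the atoms after it are unaffected and can still be greedy).
Matches: at [1:7] → "'rphd'"; at [11:17] → "'nbat'"; at [21:26] → "'bvd'"; at [30:35] → "'sf5'"; at [39:45] → "'km6t'".
`\1` in the replacement pulls in group 1's text for each match.

's<rphd>m8j7<nbat>m8j7<bvd>m8j7<sf5>m8j7<km6t>3'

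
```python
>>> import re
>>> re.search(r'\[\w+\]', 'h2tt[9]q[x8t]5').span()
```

(4, 7)

The match spans [4:7] → '[9]'.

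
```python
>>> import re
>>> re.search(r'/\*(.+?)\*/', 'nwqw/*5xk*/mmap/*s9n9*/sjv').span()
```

(4, 11)

`re.search` scans for the first position where the pattern succeeds.
The match spans [4:11] → '/*5xk*/'.
Captured: group 1 = '5xk'.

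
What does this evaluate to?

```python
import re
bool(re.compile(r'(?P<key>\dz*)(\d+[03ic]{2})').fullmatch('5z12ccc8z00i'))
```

The pattern matches a digit, then zero or more of the literal 'z' (captured as 'key'); then one or more of a digit, then exactly 2 of one of [03ic] (captured).
For `fullmatch`, every character of the input must be accounted for by the pattern.
Here there's no way to consume every character, so the call returns None, and `bool(None)` is False.

False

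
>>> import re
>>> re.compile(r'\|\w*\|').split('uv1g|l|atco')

`split` removes every match and returns the 2 fragments in between.

['uv1g', 'atco']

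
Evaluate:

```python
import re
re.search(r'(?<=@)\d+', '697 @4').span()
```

The `(?=…)`/`(?<=…)` assertion just peeks at neighbouring text; it doesn't advance the match position.
`re.search` tries every starting position until one works.
The match spans [5:6] → '4'.

(5, 6)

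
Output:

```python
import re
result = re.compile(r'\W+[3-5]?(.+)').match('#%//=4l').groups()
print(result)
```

('l',)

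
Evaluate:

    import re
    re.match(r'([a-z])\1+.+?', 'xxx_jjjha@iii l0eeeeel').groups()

The backreference `\1` re-matches whatever the first group consumed, character for character.
`match` is anchored at position 0; if the pattern doesn't fit there, it returns None.
The match spans [0:4] → 'xxx_'.
Captured: group 1 = 'x'.

('x',)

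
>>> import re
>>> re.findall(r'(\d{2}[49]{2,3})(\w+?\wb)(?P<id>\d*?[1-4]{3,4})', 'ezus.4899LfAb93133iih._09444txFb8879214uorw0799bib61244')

Pattern: exactly 2 of a digit, then 2 to 3 of one of [49] (captured); then one or more of a word character (lazy), then a word character, then the literal 'b' (captured); then zero or more of a digit (lazy), then 3 to 4 of a character in [1-4] (captured as 'id').
Matches: at [5:18] match '4899LfAb93133', groups = ('4899', 'LfAb', '93133'); at [23:39] match '09444txFb8879214', groups = ('09444', 'txFb', '8879214'); at [43:55] match '0799bib61244', groups = ('0799', 'bib', '61244').
Multiple groups make `findall` return tuples — one 3-tuple for each match.

[('4899', 'LfAb', '93133'), ('09444', 'txFb', '8879214'), ('0799', 'bib', '61244')]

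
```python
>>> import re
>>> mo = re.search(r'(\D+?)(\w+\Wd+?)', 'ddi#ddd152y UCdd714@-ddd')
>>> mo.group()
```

'ddi#d'

The pattern matches one or more of a non-digit (lazy) (captured); then one or more of a word character, then a non-word character, then one or more of a literal 'd' (lazy) (captured).
With the lazy modifier that quantifier settles for the fewest repetitions that let the rest of the pattern succeed (the atoms after it are unaffected and can still be greedy).
`re.search` scans for the first position where the pattern succeeds.
The match spans [0:5] → 'ddi#d'.
Captured: group 1 = 'd', group 2 = 'di#d'.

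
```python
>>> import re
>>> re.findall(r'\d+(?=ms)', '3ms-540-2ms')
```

The lookaround is zero-width — it requires the adjacent text to match without consuming it, so the asserted text isn't part of the match.
Matches: at [0:1] → '3'; at [8:9] → '2'.
Since nothing is captured, `findall` lists the 2 matched substrings directly.

['3', '2']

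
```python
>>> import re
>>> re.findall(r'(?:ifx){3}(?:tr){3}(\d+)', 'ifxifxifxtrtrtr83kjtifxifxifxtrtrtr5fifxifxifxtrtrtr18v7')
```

['83', '5', '18']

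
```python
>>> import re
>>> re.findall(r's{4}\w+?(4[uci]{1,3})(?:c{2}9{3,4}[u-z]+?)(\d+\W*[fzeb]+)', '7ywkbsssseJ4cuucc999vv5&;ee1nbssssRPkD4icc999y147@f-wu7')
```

This matches exactly 4 of the literal 's', then one or more of a word character (lazy); then the literal '4', then 1 to 3 of one of [uci] (captured); then exactly 2 of a literal 'c', then 3 to 4 of the literal '9', then one or more of a character in [u-z] (lazy) (non-capturing group); then one or more of a digit, then zero or more of a non-word character, then one or more of one of [fzeb] (captured).
Walking the string: at [5:27] match 'sssseJ4cuucc999vv5&;ee', groups = ('4cuu', '5&;ee'); at [30:51] match 'ssssRPkD4icc999y147@f', groups = ('4i', '147@f').
`findall` packs the 2 group values into a tuple for every match.

[('4cuu', '5&;ee'), ('4i', '147@f')]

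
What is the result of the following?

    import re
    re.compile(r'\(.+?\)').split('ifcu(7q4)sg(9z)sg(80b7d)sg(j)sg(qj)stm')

A non-greedy quantifier consumes as few characters as it can — just enough that the remainder of the pattern still matches from where it stops; whatever follows it matches normally.
Each match becomes a cut point; 6 segments remain.

['ifcu', 'sg', 'sg', 'sg', 'sg', 'stm']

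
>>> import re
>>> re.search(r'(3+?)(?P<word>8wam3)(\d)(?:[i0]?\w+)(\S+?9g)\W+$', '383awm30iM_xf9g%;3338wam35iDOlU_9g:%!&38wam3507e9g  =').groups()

('333', '8wam3', '5', ':%!&38wam3507e9g')

The match spans [17:53] → '3338wam35iDOlU_9g:%!&38wam3507e9g  ='.
Captured: group 1 = '333', group 2 = '8wam3', group 3 = '5', group 4 = ':%!&38wam3507e9g'.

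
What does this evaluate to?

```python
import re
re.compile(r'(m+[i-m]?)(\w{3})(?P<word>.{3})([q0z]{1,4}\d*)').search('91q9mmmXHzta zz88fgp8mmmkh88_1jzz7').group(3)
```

'ta '

The match spans [4:17] → 'mmmXHzta zz88'.
Captured: group 1 = 'mmm', group 2 = 'XHz', group 3 = 'ta ', group 4 = 'zz88'.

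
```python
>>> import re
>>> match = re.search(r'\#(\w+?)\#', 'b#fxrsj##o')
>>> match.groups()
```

('fxrsj',)

The match spans [1:8] → '#fxrsj#'.
Captured: group 1 = 'fxrsj'.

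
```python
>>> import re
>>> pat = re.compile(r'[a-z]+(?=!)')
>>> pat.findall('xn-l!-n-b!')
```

['l', 'b']

Lookahead/lookbehind check context without consuming it, so the matched span excludes the asserted characters.
Walking the string: at [3:4] → 'l'; at [8:9] → 'b'.
With no groups in the pattern, `findall` gives back each whole match — 2 here.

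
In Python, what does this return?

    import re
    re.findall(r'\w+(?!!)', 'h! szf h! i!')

['szf']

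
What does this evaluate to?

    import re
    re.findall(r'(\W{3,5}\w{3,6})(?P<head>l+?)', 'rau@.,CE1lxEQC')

With 2 capturing groups, `findall` returns a 2-tuple per match.

[('@.,CE1', 'l')]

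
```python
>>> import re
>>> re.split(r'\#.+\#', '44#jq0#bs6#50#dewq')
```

Matches to split on: at [2:14] → '#jq0#bs6#50#'.
The string is cut at each match, leaving 2 pieces.

['44', 'dewq']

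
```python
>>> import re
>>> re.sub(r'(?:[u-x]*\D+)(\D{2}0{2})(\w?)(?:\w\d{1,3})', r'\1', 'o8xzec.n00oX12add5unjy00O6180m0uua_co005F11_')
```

'o8.n00add5jy00m0co00_'

This matches zero or more of a character in [u-x], then one or more of a non-digit (non-capturing group); then exactly 2 of a non-digit, then exactly 2 of the literal '0' (captured); then optionally a word character (captured); then a word character, then 1 to 3 of a digit (non-capturing group).
Matches: at [2:14] → 'xzec.n00oX12'; at [18:29] → 'unjy00O6180'; at [31:43] → 'uua_co005F11'.
Each match is replaced using the text its own group 1 captured.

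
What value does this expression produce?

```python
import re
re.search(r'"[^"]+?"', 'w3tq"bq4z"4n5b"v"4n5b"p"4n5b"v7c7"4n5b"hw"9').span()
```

(4, 10)

The match spans [4:10] → '"bq4z"'.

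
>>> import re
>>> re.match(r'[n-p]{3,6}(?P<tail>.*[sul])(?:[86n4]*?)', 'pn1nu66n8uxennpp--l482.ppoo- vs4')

None

`re.match` won't scan ahead — the pattern has to work from the very first character.
Here the pattern fails at index 0, so the call returns None.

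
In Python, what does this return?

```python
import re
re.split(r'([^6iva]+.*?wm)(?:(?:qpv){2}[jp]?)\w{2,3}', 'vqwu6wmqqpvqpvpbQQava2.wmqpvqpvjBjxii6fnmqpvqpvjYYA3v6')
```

Pattern: one or more of any character except [6iva], then zero or more of any character (lazy), then the literal 'wm' (captured); then the literal 'qpv' repeated 2 times, then optionally one of [jp] (non-capturing group); then 2 to 3 of a word character.
Matches to split on: at [1:35] → 'qwu6wmqqpvqpvpbQQava2.wmqpvqpvjBjx'.
Because the pattern has a capturing group, `split` also inserts each captured text between the pieces.

['v', 'qwu6wmqqpvqpvpbQQava2.wm', 'ii6fnmqpvqpvjYYA3v6']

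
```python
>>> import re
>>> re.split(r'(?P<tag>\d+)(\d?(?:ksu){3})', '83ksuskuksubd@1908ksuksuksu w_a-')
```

['83ksuskuksubd@', '1908', 'ksuksuksu', ' w_a-']

Pattern: one or more of a digit (captured as 'tag'); then optionally a digit, then the literal 'ksu' repeated 3 times (captured).
Matches to split on: at [14:27] → '1908ksuksuksu'.
With a capturing group present, the delimiter's captured portion is kept in the result list.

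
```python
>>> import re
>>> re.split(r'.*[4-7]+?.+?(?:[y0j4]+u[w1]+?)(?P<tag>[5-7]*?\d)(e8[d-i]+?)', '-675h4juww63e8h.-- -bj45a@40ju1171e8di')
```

['', '71', 'e8d', 'i']

The pattern matches zero or more of any character, then one or more of a character in [4-7] (lazy), then one or more of any character (lazy); then one or more of one of [y0j4], then a literal 'u', then one or more of one of [w1] (lazy) (non-capturing group); then zero or more of a character in [5-7] (lazy), then a digit (captured as 'tag'); then the literal 'e8', then one or more of a character in [d-i] (lazy) (captured).
Lazy quantifiers expand one character at a time until the remainder of the pattern can match.
Matches to split on: at [0:37] → '-675h4juww63e8h.-- -bj45a@40ju1171e8d'.
Because the pattern has a capturing group, `split` also inserts each captured text between the pieces.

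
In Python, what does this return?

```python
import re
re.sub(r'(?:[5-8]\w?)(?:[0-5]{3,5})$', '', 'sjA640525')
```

'sjA'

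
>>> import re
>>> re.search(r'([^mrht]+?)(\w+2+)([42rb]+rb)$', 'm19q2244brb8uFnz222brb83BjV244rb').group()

This matches one or more of any character except [mrht] (lazy) (captured); then one or more of a word character, then one or more of a literal '2' (captured); then one or more of one of [42rb], then the literal 'rb' (captured); then anchored at the end.
The match spans [1:32] → '19q2244brb8uFnz222brb83BjV244rb'.

'19q2244brb8uFnz222brb83BjV244rb'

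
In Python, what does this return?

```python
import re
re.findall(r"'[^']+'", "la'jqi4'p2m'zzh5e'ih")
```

["'jqi4'", "'zzh5e'"]

Matches: at [2:8] → "'jqi4'"; at [11:18] → "'zzh5e'".
No capturing groups, so `findall` returns the 2 full match strings.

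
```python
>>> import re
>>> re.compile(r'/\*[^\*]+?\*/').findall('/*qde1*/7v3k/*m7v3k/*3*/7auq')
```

Scanning left to right: at [0:8] → '/*qde1*/'; at [19:24] → '/*3*/'.
With no groups in the pattern, `findall` gives back each whole match — 2 here.

['/*qde1*/', '/*3*/']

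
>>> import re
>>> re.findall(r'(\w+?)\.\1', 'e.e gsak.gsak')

`\1` has to match the exact text group 1 already captured.
Scanning left to right: at [0:3] match 'e.e', group 1 = 'e'; at [4:13] match 'gsak.gsak', group 1 = 'gsak'.
One capturing group, so `findall` returns just the captured substring from each match — 2 in all.

['e', 'gsak']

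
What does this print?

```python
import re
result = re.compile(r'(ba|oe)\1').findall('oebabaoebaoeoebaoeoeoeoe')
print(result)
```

['ba', 'oe', 'oe', 'oe']

`\1` has to match the exact text group 1 already captured.
Scanning left to right: at [2:6] match 'baba', group 1 = 'ba'; at [10:14] match 'oeoe', group 1 = 'oe'; at [16:20] match 'oeoe', group 1 = 'oe'; at [20:24] match 'oeoe', group 1 = 'oe'.
`findall` collects group 1 from each match (4 total).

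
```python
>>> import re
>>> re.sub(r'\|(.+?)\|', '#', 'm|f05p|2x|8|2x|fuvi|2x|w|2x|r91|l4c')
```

'm#2x#2x#2x#2x#l4c'

Matches: at [1:7] → '|f05p|'; at [9:12] → '|8|'; at [14:20] → '|fuvi|'; at [22:25] → '|w|'; at [27:32] → '|r91|'.
Every occurrence is swapped for '#'.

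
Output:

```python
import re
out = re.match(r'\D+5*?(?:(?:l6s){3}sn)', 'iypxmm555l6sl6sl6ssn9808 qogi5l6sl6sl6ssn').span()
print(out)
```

(0, 20)

The pattern matches one or more of a non-digit, then zero or more of the literal '5' (lazy); then the literal 'l6s' repeated 3 times, then the literal 'sn' (non-capturing group).
`re.match` won't scan ahead — the pattern has to work from the very first character.
The match spans [0:20] → 'iypxmm555l6sl6sl6ssn'.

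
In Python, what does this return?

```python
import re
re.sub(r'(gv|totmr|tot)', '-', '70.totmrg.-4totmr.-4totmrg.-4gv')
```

'70.-g.-4-.-4-g.-4-'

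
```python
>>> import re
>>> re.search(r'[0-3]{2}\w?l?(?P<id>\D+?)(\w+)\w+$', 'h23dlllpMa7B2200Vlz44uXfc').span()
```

(1, 25)

The pattern matches exactly 2 of a character in [0-3], then optionally a word character, then optionally a literal 'l'; then one or more of a non-digit (lazy) (captured as 'id'); then one or more of a word character (captured); then one or more of a word character; then anchored at the end.
`re.search` scans for the first position where the pattern succeeds.
The match spans [1:25] → '23dlllpMa7B2200Vlz44uXfc'.
Captured: group 1 = 'l', group 2 = 'lpMa7B2200Vlz44uXf'.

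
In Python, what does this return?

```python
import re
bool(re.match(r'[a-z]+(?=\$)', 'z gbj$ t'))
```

False

Because the assertion is zero-width, the text it checks is not consumed and won't appear in the result.
`re.match` only tries the pattern at the start of the string.
Here position 0 doesn't satisfy it, so the call returns None, and `bool(None)` is False.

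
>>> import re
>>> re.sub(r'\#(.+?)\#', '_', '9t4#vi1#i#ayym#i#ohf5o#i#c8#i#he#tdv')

With the lazy modifier that quantifier settles for the fewest repetitions that let the rest of the pattern succeed (the atoms after it are unaffected and can still be greedy).
Matches: at [3:8] → '#vi1#'; at [9:15] → '#ayym#'; at [16:23] → '#ohf5o#'; at [24:28] → '#c8#'; at [29:33] → '#he#'.
Every occurrence is swapped for '_'.

'9t4_i_i_i_i_tdv'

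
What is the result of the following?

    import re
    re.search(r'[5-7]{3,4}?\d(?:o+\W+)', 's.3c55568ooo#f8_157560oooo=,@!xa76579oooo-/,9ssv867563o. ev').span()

(4, 13)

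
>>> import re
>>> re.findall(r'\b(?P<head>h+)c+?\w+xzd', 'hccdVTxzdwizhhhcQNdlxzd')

This matches a word boundary (`\b`, zero-width); then one or more of a literal 'h' (captured as 'head'); then one or more of a literal 'c' (lazy), then one or more of a word character, then the literal 'xzd'.
Matches: at [0:23] match 'hccdVTxzdwizhhhcQNdlxzd', group 1 = 'h'.
`findall` collects group 1 from the one match (1 total).

['h']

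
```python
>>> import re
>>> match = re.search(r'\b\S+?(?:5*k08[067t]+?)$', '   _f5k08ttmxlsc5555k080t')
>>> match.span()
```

The pattern matches a word boundary (`\b`, zero-width); then one or more of a non-whitespace character (lazy); then zero or more of the literal '5', then the literal 'k08', then one or more of one of [067t] (lazy) (non-capturing group); then anchored at the end.
`re.search` scans for the first position where the pattern succeeds.
The match spans [3:25] → '_f5k08ttmxlsc5555k080t'.

(3, 25)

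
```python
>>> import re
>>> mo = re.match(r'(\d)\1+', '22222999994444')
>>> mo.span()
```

`match` is anchored at position 0; if the pattern doesn't fit there, it returns None.
The match spans [0:5] → '22222'.

(0, 5)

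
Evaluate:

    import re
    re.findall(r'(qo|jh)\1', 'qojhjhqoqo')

After group 1 captures some text, `\1` only succeeds where that same text appears again.
One capturing group, so `findall` returns just the captured substring from each match — 2 in all.

['jh', 'qo']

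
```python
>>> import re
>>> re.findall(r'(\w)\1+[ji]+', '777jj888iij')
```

['7', '8']

The backreference `\1` re-matches whatever the first group consumed, character for character.
Because there's exactly one group, `findall` drops the full match and keeps group 1 from each hit.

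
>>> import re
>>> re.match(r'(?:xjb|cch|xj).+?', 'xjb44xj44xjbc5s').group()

`re.match` only tries the pattern at the start of the string.
The match spans [0:4] → 'xjb4'.

'xjb4'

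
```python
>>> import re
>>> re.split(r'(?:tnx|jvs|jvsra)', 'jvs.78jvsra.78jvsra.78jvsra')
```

['', '.78', 'ra.78', 'ra.78', 'ra']

Alternation tries branches left to right and keeps the first one that lets the overall match succeed at that position.
Matches to split on: at [0:3] → 'jvs'; at [6:9] → 'jvs'; at [14:17] → 'jvs'; at [22:25] → 'jvs'.
Splitting on the pattern gives 5 pieces.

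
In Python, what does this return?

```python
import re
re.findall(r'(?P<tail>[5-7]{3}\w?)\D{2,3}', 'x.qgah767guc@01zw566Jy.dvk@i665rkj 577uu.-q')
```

The pattern matches exactly 3 of a character in [5-7], then optionally a word character (captured as 'tail'); then 2 to 3 of a non-digit.
Matches: at [6:13] match '767guc@', group 1 = '767g'; at [17:24] match '566Jy.d', group 1 = '566J'; at [28:35] match '665rkj ', group 1 = '665r'; at [35:42] match '577uu.-', group 1 = '577u'.
One capturing group, so `findall` returns just the captured substring from each match — 4 in all.

['767g', '566J', '665r', '577u']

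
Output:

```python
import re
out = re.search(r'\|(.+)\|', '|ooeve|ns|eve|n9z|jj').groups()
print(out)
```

The match spans [0:18] → '|ooeve|ns|eve|n9z|'.
Captured: group 1 = 'ooeve|ns|eve|n9z'.

('ooeve|ns|eve|n9z',)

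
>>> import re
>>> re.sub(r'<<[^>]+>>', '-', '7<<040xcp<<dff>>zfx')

'7-zfx'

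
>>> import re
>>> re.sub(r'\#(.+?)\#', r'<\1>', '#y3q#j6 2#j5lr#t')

'<y3q>j6 2<j5lr>t'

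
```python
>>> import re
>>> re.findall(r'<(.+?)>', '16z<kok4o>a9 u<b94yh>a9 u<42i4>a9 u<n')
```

Matches: at [3:10] match '<kok4o>', group 1 = 'kok4o'; at [14:21] match '<b94yh>', group 1 = 'b94yh'; at [25:31] match '<42i4>', group 1 = '42i4'.
One capturing group, so `findall` returns just the captured substring from each match — 3 in all.

['kok4o', 'b94yh', '42i4']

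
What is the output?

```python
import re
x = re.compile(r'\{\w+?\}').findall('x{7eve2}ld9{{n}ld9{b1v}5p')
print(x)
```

Since nothing is captured, `findall` lists the 3 matched substrings directly.

['{7eve2}', '{n}', '{b1v}']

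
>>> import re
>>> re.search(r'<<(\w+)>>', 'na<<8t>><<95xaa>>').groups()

('8t',)

The match spans [2:8] → '<<8t>>'.
Captured: group 1 = '8t'.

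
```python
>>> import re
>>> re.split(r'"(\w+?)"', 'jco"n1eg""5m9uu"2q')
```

['jco', 'n1eg', '', '5m9uu', '2q']

Matches to split on: at [3:9] → '"n1eg"'; at [9:16] → '"5m9uu"'.
Because the pattern has a capturing group, `split` also inserts each captured text between the pieces.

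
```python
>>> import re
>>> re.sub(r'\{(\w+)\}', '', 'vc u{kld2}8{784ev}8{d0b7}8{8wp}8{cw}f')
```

Matches: at [4:10] → '{kld2}'; at [11:18] → '{784ev}'; at [19:25] → '{d0b7}'; at [26:31] → '{8wp}'; at [32:36] → '{cw}'.
`sub` substitutes '' at each match site.

'vc u8888f'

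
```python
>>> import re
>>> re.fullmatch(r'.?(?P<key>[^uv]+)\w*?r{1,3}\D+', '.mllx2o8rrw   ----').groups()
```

('mllx2o8r',)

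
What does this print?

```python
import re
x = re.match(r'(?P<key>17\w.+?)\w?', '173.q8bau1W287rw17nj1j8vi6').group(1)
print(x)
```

This matches the literal '17', then a word character, then one or more of any character (lazy) (captured as 'key'); then optionally a word character.
A non-greedy quantifier consumes as few characters as it can — just enough that the remainder of the pattern still matches from where it stops; whatever follows it matches normally.
`match` is anchored at position 0; if the pattern doesn't fit there, it returns None.
The match spans [0:5] → '173.q'.
Captured: group 1 = '173.'.

173.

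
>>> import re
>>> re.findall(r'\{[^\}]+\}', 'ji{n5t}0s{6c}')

['{n5t}', '{6c}']

With no groups in the pattern, `findall` gives back each whole match — 2 here.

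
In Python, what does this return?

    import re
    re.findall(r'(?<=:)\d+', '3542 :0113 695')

The `(?=…)`/`(?<=…)` assertion just peeks at neighbouring text; it doesn't advance the match position.
Walking the string: at [6:10] → '0113'.
With no groups in the pattern, `findall` gives back each whole match — 1 here.

['0113']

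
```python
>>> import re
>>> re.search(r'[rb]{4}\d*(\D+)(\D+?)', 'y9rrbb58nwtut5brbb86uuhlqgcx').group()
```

Pattern: exactly 4 of one of [rb], then zero or more of a digit; then one or more of a non-digit (captured); then one or more of a non-digit (lazy) (captured).
`re.search` tries every starting position until one works.
The match spans [2:13] → 'rrbb58nwtut'.
Captured: group 1 = 'nwtu', group 2 = 't'.

'rrbb58nwtut'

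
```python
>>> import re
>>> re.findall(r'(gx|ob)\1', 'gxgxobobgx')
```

['gx', 'ob']

`\1` is not a pattern — it's the concrete string captured by group 1, re-applied verbatim.
One capturing group, so `findall` returns just the captured substring from each match — 2 in all.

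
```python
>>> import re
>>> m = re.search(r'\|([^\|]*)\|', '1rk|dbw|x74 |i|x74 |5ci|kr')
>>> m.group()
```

'|dbw|'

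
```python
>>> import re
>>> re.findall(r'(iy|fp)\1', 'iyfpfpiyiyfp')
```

['fp', 'iy']

`\1` has to match the exact text group 1 already captured.
Matches: at [2:6] match 'fpfp', group 1 = 'fp'; at [6:10] match 'iyiy', group 1 = 'iy'.
Because there's exactly one group, `findall` drops the full match and keeps group 1 from each hit.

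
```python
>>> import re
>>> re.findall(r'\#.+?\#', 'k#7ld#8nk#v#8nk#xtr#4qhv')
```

['#7ld#', '#v#', '#xtr#']

Walking the string: at [1:6] → '#7ld#'; at [9:12] → '#v#'; at [15:20] → '#xtr#'.
No capturing groups, so `findall` returns the 3 full match strings.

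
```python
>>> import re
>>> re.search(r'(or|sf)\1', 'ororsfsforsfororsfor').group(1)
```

'or'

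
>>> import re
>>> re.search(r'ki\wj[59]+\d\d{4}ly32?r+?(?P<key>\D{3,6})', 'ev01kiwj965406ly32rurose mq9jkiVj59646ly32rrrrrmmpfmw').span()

This matches the literal 'ki', then a word character, then a literal 'j'; then one or more of one of [59], then a digit, then exactly 4 of a digit; then the literal 'ly3', then optionally a literal '2', then one or more of a literal 'r' (lazy); then 3 to 6 of a non-digit (captured as 'key').
`re.search` scans for the first position where the pattern succeeds.
The match spans [4:25] → 'kiwj965406ly32rurose '.
Captured: group 1 = 'urose '.

(4, 25)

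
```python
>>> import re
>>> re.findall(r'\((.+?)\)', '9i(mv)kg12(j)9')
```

Lazy quantifiers expand one character at a time until the remainder of the pattern can match.
`findall` collects group 1 from each match (2 total).

['mv', 'j']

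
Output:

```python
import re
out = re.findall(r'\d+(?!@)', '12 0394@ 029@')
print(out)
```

['12', '039', '02']

Because the assertion is negative and zero-width, positions next to the forbidden text are skipped.
Walking the string: at [0:2] → '12'; at [3:6] → '039'; at [9:11] → '02'.
No capturing groups, so `findall` returns the 3 full match strings.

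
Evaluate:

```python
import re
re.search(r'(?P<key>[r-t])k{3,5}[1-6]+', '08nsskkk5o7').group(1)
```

This matches a character in [r-t] (captured as 'key'); then 3 to 5 of the literal 'k', then one or more of a character in [1-6].
`re.search` scans for the first position where the pattern succeeds.
The match spans [4:9] → 'skkk5'.
Captured: group 1 = 's'.

's'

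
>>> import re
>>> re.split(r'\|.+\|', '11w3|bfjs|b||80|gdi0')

['11w3', 'gdi0']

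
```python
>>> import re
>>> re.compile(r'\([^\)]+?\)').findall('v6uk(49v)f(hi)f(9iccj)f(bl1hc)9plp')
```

No capturing groups, so `findall` returns the 4 full match strings.

['(49v)', '(hi)', '(9iccj)', '(bl1hc)']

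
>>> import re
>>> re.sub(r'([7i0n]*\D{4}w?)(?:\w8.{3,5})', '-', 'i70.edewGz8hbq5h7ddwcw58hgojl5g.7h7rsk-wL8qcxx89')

'i70.e--5g.7h-9'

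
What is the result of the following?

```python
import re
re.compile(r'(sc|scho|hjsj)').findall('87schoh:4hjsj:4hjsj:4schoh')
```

['sc', 'hjsj', 'hjsj', 'sc']

`|` is ordered: at each position the engine commits to the first alternative that works.
Walking the string: at [2:4] match 'sc', group 1 = 'sc'; at [9:13] match 'hjsj', group 1 = 'hjsj'; at [15:19] match 'hjsj', group 1 = 'hjsj'; at [21:23] match 'sc', group 1 = 'sc'.
Because there's exactly one group, `findall` drops the full match and keeps group 1 from each hit.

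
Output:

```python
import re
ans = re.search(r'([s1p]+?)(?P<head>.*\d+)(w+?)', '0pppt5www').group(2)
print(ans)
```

The match spans [1:7] → 'pppt5w'.
Captured: group 1 = 'p', group 2 = 'ppt5', group 3 = 'w'.

ppt5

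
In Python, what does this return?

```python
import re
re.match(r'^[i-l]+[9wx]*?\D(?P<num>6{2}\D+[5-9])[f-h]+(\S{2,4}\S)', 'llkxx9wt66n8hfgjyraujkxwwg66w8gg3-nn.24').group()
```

'llkxx9wt66n8hfgjyrau'

Pattern: anchored at the start of the string; then one or more of a character in [i-l]; then zero or more of one of [9wx] (lazy), then a non-digit; then exactly 2 of a literal '6', then one or more of a non-digit, then a character in [5-9] (captured as 'num'); then one or more of a character in [f-h]; then 2 to 4 of a non-whitespace character, then a non-whitespace character (captured).
With `match`, the pattern is implicitly anchored at the beginning.
The match spans [0:20] → 'llkxx9wt66n8hfgjyrau'.
Captured: group 1 = '66n8', group 2 = 'jyrau'.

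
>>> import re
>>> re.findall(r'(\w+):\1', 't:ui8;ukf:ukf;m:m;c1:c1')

['ukf', 'm', 'c1']

The backreference `\1` re-matches whatever the first group consumed, character for character.
Scanning left to right: at [6:13] match 'ukf:ukf', group 1 = 'ukf'; at [14:17] match 'm:m', group 1 = 'm'; at [18:23] match 'c1:c1', group 1 = 'c1'.
Because there's exactly one group, `findall` drops the full match and keeps group 1 from each hit.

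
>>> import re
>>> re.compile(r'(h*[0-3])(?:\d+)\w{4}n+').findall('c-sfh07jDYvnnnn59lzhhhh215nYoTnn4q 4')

['h0', 'hhhh2']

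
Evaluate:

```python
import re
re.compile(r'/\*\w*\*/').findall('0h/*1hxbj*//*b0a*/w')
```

`findall` yields the raw match text (2 of them) because the pattern has no groups.

['/*1hxbj*/', '/*b0a*/']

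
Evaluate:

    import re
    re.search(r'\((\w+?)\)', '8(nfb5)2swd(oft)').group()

`re.search` scans for the first position where the pattern succeeds.
The match spans [1:7] → '(nfb5)'.
Captured: group 1 = 'nfb5'.

'(nfb5)'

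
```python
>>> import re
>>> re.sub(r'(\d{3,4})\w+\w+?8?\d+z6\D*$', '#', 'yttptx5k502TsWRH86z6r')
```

Pattern: 3 to 4 of a digit (captured); then one or more of a word character; then one or more of a word character (lazy), then optionally a literal '8'; then one or more of a digit, then the literal 'z6', then zero or more of a non-digit; then anchored at the end.
Matches: at [8:21] → '502TsWRH86z6r'.
Every occurrence is swapped for '#'.

'yttptx5k#'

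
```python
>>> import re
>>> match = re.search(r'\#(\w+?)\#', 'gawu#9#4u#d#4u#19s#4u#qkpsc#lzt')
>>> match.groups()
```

('9',)

`search` walks the string left to right and returns the first match it finds.
The match spans [4:7] → '#9#'.
Captured: group 1 = '9'.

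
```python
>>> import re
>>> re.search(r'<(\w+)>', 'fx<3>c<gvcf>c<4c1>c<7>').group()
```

'<3>'

`re.search` scans for the first position where the pattern succeeds.
The match spans [2:5] → '<3>'.
Captured: group 1 = '3'.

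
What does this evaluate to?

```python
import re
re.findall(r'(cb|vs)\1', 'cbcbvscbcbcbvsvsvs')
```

`\1` is not a pattern — it's the concrete string captured by group 1, re-applied verbatim.
`findall` collects group 1 from each match (3 total).

['cb', 'cb', 'vs']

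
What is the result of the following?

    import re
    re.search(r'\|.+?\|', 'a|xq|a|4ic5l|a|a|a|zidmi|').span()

A non-greedy quantifier consumes as few characters as it can — just enough that the remainder of the pattern still matches from where it stops; whatever follows it matches normally.
The match spans [1:5] → '|xq|'.

(1, 5)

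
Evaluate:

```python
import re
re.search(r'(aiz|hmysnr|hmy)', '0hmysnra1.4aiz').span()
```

(1, 7)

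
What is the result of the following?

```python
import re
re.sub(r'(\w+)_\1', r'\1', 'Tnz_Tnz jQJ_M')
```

'Tnz jQJ_M'

`\1` has to match the exact text group 1 already captured.
Matches: at [0:7] → 'Tnz_Tnz'.
Each match is replaced using the text its own group 1 captured.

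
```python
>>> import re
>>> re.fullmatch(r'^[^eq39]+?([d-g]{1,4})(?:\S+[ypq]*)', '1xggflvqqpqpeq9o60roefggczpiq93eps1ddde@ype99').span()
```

`re.fullmatch` requires the pattern to consume the entire string.
The match spans [0:45] → '1xggflvqqpqpeq9o60roefggczpiq93eps1ddde@ype99'.

(0, 45)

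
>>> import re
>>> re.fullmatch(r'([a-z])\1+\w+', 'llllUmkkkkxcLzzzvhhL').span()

The backreference `\1` re-matches whatever the first group consumed, character for character.
`re.fullmatch` is like wrapping the pattern in `^…$` (in single-line mode).
The match spans [0:20] → 'llllUmkkkkxcLzzzvhhL'.
Captured: group 1 = 'l'.

(0, 20)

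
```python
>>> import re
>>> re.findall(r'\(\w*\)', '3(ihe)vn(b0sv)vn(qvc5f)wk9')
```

['(ihe)', '(b0sv)', '(qvc5f)']

With no groups in the pattern, `findall` gives back each whole match — 3 here.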